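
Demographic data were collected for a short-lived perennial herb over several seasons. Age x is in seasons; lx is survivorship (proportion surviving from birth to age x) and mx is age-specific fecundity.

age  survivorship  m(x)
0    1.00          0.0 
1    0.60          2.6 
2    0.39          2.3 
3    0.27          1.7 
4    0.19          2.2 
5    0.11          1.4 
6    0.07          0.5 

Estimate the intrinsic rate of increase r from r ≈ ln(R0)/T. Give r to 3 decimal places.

0.601

R0 = Σ lx·mx = 0 + 1.56 + 0.897 + 0.459 + 0.418 + 0.154 + 0.035 = 3.523
Σ x·lx·mx = 7.383; T = 7.383/3.523 = 2.09566…
r ≈ ln(R0)/T = ln(3.523)/2.09566… = 0.60092… → 0.601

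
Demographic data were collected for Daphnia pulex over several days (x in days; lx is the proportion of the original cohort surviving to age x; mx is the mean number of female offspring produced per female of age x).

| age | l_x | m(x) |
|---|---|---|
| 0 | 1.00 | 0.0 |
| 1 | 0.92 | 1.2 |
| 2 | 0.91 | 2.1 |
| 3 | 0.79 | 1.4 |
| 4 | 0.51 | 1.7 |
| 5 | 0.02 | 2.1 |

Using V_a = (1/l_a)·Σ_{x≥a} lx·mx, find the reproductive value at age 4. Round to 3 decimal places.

lx·mx for x ≥ 4: 0.867, 0.042 → sum = 0.909
V_4 = 0.909 / l_4 = 0.909 / 0.51 = 1.782353… → 1.782

1.782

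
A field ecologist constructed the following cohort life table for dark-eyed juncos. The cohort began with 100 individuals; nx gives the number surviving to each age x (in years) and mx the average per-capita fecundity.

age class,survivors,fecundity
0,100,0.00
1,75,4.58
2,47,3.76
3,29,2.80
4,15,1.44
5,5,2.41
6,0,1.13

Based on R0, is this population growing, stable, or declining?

lx = nx/n0 = nx/100: 1, 0.75, 0.47, 0.29, 0.15, 0.05, 0
R0 = Σ lx·mx = 0 + 3.435 + 1.7672 + 0.812 + 0.216 + 0.1205 + 0 = 6.3507
R0 > 1, so the population is growing.

growing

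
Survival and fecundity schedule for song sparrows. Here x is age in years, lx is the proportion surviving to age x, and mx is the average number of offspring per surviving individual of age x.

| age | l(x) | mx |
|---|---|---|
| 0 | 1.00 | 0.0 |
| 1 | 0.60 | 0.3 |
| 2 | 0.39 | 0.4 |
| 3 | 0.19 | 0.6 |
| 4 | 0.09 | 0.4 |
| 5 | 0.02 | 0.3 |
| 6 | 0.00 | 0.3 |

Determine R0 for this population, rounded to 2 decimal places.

0.49

lx·mx by age: 0, 0.18, 0.156, 0.114, 0.036, 0.006, 0
R0 = Σ lx·mx = 0.492 → 0.49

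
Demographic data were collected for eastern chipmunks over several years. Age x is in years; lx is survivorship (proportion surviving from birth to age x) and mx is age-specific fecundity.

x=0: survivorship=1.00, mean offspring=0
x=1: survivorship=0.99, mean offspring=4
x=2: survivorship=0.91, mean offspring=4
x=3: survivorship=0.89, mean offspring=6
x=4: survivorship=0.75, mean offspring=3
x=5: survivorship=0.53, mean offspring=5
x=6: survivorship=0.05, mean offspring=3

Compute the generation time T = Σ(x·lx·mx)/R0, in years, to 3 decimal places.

2.802

lx·mx: 0, 3.96, 3.64, 5.34, 2.25, 2.65, 0.15 → R0 = 17.99
x·lx·mx: 0, 3.96, 7.28, 16.02, 9, 13.25, 0.9 → Σ = 50.41
T = 50.41 / 17.99 = 2.802112… → 2.802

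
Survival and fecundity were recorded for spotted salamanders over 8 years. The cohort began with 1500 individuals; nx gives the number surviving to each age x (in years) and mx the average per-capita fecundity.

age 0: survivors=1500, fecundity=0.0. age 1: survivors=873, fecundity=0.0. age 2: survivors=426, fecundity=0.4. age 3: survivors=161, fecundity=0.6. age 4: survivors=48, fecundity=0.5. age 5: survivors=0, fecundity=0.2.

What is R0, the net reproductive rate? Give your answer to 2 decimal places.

lx = nx/n0 = nx/1500: 1, 0.582, 0.284, 0.10733…, 0.032, 0
lx·mx by age: 0, 0, 0.1136, 0.0644…, 0.016, 0
R0 = Σ lx·mx = 0.194… → 0.19

0.19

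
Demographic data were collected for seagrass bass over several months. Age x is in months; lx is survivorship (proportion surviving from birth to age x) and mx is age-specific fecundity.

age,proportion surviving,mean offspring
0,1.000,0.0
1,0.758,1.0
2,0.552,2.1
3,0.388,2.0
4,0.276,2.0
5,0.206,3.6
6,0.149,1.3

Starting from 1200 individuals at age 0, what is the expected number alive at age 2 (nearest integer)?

Expected survivors = N0 · l_2 = 1200 × 0.552 = 662.4 → 662

662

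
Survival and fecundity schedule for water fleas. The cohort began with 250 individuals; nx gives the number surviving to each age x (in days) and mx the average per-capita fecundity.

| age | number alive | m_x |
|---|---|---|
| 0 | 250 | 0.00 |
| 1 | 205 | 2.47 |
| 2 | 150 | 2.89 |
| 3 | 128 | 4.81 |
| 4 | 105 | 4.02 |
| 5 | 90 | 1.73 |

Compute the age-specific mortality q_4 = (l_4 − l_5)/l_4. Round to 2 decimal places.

lx = nx/n0 = nx/250: 1, 0.82, 0.6, 0.512, 0.42, 0.36
q_4 = (l_4 − l_5) / l_4 = (0.42 − 0.36) / 0.42
     = 0.06 / 0.42 = 0.142857… → 0.14

0.14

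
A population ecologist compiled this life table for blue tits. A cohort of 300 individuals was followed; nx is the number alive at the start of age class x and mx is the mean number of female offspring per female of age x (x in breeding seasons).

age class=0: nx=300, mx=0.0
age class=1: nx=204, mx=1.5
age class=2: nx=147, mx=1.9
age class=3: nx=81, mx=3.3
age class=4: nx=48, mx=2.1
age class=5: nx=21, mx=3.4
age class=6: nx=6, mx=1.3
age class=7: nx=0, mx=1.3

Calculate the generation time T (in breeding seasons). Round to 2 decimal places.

2.40

lx = nx/n0 = nx/300: 1, 0.68, 0.49, 0.27, 0.16, 0.07, 0.02, 0
lx·mx: 0, 1.02, 0.931, 0.891, 0.336, 0.238, 0.026, 0 → R0 = 3.442
x·lx·mx: 0, 1.02, 1.862, 2.673, 1.344, 1.19, 0.156, 0 → Σ = 8.245
T = 8.245 / 3.442 = 2.39541… → 2.40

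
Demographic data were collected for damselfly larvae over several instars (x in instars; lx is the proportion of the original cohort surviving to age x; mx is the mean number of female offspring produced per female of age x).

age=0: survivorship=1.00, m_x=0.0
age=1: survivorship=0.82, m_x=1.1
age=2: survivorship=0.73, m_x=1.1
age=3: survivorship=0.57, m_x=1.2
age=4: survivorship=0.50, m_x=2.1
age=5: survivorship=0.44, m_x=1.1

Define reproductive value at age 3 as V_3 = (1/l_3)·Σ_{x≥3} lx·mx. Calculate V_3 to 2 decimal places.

lx·mx for x ≥ 3: 0.684, 1.05, 0.484 → sum = 2.218
V_3 = 2.218 / l_3 = 2.218 / 0.57 = 3.891228… → 3.89

3.89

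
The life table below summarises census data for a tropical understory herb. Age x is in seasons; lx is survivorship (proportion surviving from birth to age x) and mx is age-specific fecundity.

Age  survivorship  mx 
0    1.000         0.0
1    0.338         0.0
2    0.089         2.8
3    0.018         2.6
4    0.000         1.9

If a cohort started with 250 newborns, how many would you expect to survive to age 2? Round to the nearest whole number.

Expected survivors = N0 · l_2 = 250 × 0.089 = 22.25 → 22

22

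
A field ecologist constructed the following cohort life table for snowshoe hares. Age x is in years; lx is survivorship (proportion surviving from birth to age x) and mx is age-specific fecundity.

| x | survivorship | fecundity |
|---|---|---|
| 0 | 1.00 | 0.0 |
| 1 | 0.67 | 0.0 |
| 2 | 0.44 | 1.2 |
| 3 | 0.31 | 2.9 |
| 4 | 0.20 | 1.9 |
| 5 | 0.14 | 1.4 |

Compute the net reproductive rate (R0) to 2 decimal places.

lx·mx by age: 0, 0, 0.528, 0.899, 0.38, 0.196
R0 = Σ lx·mx = 2.003 → 2.00

2.00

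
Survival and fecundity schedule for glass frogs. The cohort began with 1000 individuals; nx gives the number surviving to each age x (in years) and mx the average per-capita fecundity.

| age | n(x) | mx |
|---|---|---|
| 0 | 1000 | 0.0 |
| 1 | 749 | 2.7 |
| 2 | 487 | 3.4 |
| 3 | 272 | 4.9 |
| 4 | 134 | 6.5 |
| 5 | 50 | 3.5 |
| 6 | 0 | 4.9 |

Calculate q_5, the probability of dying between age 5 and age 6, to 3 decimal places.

1.000

lx = nx/n0 = nx/1000: 1, 0.749, 0.487, 0.272, 0.134, 0.05, 0
q_5 = (l_5 − l_6) / l_5 = (0.05 − 0) / 0.05
     = 0.05 / 0.05 = 1 → 1.000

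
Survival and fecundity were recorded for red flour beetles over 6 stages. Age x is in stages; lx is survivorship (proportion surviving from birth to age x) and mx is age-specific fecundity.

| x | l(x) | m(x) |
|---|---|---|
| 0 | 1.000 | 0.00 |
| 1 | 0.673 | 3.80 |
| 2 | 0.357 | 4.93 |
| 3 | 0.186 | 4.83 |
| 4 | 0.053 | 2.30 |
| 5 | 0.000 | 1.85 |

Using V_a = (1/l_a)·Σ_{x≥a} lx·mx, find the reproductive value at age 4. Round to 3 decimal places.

2.300

lx·mx for x ≥ 4: 0.1219, 0 → sum = 0.1219
V_4 = 0.1219 / l_4 = 0.1219 / 0.053 = 2.3 → 2.300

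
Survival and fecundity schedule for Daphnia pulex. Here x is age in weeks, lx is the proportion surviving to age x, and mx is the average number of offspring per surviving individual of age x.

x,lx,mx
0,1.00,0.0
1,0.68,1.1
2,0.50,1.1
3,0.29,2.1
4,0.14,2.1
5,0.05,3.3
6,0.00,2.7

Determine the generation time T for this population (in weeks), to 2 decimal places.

lx·mx: 0, 0.748, 0.55, 0.609, 0.294, 0.165, 0 → R0 = 2.366
x·lx·mx: 0, 0.748, 1.1, 1.827, 1.176, 0.825, 0 → Σ = 5.676
T = 5.676 / 2.366 = 2.398986… → 2.40

2.40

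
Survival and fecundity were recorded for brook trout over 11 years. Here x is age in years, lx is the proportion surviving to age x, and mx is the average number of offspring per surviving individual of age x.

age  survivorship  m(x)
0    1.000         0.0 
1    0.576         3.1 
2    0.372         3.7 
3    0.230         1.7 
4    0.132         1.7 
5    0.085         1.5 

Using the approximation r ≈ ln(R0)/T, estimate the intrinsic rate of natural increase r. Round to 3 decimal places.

R0 = Σ lx·mx = 0 + 1.7856 + 1.3764 + 0.391 + 0.2244 + 0.1275 = 3.9049
Σ x·lx·mx = 7.2465; T = 7.2465/3.9049 = 1.85575…
r ≈ ln(R0)/T = ln(3.9049)/1.85575… = 0.73406… → 0.734

0.734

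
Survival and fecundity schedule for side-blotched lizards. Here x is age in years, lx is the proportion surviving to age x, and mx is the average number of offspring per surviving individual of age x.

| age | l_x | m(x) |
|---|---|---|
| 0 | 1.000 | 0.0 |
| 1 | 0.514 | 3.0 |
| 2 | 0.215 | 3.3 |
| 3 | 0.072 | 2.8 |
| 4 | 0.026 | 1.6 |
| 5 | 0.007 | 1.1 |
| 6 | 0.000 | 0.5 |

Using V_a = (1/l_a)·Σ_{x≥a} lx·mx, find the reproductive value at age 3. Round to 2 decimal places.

3.48

lx·mx for x ≥ 3: 0.2016, 0.0416, 0.0077, 0 → sum = 0.2509
V_3 = 0.2509 / l_3 = 0.2509 / 0.072 = 3.484722… → 3.48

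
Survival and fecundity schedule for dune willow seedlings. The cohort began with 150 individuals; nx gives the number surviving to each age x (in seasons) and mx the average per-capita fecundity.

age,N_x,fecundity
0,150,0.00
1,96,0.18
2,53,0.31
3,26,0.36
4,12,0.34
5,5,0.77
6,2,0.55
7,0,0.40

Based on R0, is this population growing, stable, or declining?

lx = nx/n0 = nx/150: 1, 0.64, 0.35333…, 0.17333…, 0.08, 0.03333…, 0.01333…, 0
R0 = Σ lx·mx = 0 + 0.1152 + 0.109533… + 0.0624… + 0.0272 + 0.025667… + 0.007333… + 0 = 0.347333…
R0 < 1, so the population is declining.

declining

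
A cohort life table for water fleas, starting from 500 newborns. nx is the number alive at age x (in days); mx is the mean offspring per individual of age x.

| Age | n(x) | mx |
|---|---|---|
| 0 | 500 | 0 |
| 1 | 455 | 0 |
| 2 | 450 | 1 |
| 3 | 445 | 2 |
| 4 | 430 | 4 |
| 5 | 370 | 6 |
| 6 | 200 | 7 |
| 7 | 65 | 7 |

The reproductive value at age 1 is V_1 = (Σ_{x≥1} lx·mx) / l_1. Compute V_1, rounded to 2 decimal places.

15.68

lx = nx/n0 = nx/500: 1, 0.91, 0.9, 0.89, 0.86, 0.74, 0.4, 0.13
lx·mx for x ≥ 1: 0, 0.9, 1.78, 3.44, 4.44, 2.8, 0.91 → sum = 14.27
V_1 = 14.27 / l_1 = 14.27 / 0.91 = 15.681319… → 15.68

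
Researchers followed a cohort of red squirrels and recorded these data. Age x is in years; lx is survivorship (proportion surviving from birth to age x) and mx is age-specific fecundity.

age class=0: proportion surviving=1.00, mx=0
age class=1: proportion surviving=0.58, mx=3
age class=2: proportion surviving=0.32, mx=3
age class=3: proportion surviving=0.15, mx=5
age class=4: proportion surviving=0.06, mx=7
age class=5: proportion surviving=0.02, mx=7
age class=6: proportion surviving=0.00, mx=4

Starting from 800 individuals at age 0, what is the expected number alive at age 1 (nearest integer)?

Expected survivors = N0 · l_1 = 800 × 0.58 = 464 → 464

464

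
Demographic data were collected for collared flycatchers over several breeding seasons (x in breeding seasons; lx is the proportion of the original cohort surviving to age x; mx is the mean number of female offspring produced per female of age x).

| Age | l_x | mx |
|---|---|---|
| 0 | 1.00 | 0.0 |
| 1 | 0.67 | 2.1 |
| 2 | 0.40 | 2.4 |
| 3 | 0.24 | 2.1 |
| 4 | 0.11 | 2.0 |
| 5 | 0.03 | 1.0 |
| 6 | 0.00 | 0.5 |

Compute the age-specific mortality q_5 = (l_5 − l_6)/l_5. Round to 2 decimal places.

1.00

q_5 = (l_5 − l_6) / l_5 = (0.03 − 0) / 0.03
     = 0.03 / 0.03 = 1 → 1.00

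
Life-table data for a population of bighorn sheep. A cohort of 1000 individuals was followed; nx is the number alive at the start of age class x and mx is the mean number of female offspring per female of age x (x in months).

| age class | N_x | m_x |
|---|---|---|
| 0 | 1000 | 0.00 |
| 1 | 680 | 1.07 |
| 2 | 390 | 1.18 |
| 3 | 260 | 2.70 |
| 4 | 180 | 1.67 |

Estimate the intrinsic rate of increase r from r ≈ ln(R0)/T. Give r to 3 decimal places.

lx = nx/n0 = nx/1000: 1, 0.68, 0.39, 0.26, 0.18
R0 = Σ lx·mx = 0 + 0.7276 + 0.4602 + 0.702 + 0.3006 = 2.1904
Σ x·lx·mx = 4.9564; T = 4.9564/2.1904 = 2.26278…
r ≈ ln(R0)/T = ln(2.1904)/2.26278… = 0.34651… → 0.347

0.347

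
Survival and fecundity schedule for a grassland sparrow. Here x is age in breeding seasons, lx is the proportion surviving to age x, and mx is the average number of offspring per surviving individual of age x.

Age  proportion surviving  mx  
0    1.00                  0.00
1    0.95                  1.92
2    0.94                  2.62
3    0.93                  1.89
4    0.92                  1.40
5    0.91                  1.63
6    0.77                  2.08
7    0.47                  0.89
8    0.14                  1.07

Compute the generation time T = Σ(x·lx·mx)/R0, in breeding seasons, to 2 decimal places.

3.49

lx·mx: 0, 1.824, 2.4628, 1.7577, 1.288, 1.4833, 1.6016, 0.4183, 0.1498 → R0 = 10.9855
x·lx·mx: 0, 1.824, 4.9256, 5.2731, 5.152, 7.4165, 9.6096, 2.9281, 1.1984 → Σ = 38.3273
T = 38.3273 / 10.9855 = 3.488899… → 3.49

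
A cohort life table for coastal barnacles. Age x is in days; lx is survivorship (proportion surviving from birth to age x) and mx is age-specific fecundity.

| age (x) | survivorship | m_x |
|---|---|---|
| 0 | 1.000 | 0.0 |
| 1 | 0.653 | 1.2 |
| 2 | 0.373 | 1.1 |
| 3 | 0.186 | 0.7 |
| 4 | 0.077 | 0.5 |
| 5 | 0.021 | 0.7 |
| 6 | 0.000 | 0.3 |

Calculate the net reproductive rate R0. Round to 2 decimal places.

lx·mx by age: 0, 0.7836, 0.4103, 0.1302, 0.0385, 0.0147, 0
R0 = Σ lx·mx = 1.3773 → 1.38

1.38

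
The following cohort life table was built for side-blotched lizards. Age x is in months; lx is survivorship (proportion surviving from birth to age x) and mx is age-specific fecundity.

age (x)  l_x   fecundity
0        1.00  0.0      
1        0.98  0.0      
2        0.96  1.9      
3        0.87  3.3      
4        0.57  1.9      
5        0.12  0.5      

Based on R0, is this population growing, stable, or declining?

R0 = Σ lx·mx = 0 + 0 + 1.824 + 2.871 + 1.083 + 0.06 = 5.838
R0 > 1, so the population is growing.

growing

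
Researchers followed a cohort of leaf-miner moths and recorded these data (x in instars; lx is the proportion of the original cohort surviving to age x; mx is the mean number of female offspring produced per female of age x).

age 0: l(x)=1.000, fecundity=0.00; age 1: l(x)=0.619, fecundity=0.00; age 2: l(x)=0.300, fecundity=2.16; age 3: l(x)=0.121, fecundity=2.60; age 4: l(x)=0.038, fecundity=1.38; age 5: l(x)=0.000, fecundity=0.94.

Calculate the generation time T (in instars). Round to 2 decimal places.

lx·mx: 0, 0, 0.648, 0.3146, 0.05244, 0 → R0 = 1.01504
x·lx·mx: 0, 0, 1.296, 0.9438, 0.20976, 0 → Σ = 2.44956
T = 2.44956 / 1.01504 = 2.413265… → 2.41

2.41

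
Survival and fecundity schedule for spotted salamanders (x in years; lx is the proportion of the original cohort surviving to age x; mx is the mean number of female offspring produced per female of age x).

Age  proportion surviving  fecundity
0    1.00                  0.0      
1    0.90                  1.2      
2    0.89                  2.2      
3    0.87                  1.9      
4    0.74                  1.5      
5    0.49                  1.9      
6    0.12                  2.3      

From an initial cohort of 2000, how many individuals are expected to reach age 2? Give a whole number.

Expected survivors = N0 · l_2 = 2000 × 0.89 = 1780 → 1780

1780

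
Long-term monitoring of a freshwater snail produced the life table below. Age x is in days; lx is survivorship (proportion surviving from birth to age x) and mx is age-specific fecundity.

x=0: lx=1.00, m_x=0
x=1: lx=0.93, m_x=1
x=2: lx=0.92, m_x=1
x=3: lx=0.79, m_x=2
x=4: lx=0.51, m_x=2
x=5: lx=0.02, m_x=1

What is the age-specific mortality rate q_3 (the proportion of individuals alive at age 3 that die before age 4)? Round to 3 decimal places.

q_3 = (l_3 − l_4) / l_3 = (0.79 − 0.51) / 0.79
     = 0.28 / 0.79 = 0.35443… → 0.354

0.354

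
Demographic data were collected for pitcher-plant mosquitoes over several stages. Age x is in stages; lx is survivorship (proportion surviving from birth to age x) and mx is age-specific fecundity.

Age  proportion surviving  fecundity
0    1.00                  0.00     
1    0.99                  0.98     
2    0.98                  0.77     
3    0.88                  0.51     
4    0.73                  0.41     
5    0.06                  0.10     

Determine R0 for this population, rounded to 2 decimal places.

2.48

lx·mx by age: 0, 0.9702, 0.7546, 0.4488, 0.2993, 0.006
R0 = Σ lx·mx = 2.4789 → 2.48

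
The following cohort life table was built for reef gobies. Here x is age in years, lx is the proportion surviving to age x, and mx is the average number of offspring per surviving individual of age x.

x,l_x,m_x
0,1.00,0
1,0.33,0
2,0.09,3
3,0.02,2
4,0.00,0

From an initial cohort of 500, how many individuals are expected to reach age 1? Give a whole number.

Expected survivors = N0 · l_1 = 500 × 0.33 = 165 → 165

165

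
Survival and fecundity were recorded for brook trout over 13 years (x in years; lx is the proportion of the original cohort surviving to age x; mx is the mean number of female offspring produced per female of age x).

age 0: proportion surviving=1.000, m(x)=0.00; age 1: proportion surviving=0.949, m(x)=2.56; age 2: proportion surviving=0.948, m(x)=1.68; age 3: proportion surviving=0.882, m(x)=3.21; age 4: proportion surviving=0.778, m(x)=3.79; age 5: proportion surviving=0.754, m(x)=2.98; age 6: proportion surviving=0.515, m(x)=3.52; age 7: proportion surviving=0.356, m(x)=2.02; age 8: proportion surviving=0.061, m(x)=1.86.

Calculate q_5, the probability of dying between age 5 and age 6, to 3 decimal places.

q_5 = (l_5 − l_6) / l_5 = (0.754 − 0.515) / 0.754
     = 0.239 / 0.754 = 0.316976… → 0.317

0.317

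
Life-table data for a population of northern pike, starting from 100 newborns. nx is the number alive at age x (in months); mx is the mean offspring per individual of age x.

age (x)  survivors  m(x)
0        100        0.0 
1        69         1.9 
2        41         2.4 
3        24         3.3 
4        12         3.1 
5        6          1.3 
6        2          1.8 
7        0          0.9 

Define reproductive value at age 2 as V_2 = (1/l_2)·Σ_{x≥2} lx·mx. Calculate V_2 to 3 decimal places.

lx = nx/n0 = nx/100: 1, 0.69, 0.41, 0.24, 0.12, 0.06, 0.02, 0
lx·mx for x ≥ 2: 0.984, 0.792, 0.372, 0.078, 0.036, 0 → sum = 2.262
V_2 = 2.262 / l_2 = 2.262 / 0.41 = 5.517073… → 5.517

5.517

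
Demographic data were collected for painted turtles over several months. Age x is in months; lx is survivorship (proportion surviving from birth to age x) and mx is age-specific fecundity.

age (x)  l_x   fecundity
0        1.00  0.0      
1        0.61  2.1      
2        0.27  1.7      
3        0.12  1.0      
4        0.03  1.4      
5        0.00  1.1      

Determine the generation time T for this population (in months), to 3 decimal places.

lx·mx: 0, 1.281, 0.459, 0.12, 0.042, 0 → R0 = 1.902
x·lx·mx: 0, 1.281, 0.918, 0.36, 0.168, 0 → Σ = 2.727
T = 2.727 / 1.902 = 1.433754… → 1.434

1.434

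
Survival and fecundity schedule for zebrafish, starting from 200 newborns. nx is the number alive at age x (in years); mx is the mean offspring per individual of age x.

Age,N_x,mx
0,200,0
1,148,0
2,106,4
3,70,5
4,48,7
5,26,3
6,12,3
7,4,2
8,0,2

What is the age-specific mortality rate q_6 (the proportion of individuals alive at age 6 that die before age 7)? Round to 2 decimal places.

0.67

lx = nx/n0 = nx/200: 1, 0.74, 0.53, 0.35, 0.24, 0.13, 0.06, 0.02, 0
q_6 = (l_6 − l_7) / l_6 = (0.06 − 0.02) / 0.06
     = 0.04 / 0.06 = 0.666667… → 0.67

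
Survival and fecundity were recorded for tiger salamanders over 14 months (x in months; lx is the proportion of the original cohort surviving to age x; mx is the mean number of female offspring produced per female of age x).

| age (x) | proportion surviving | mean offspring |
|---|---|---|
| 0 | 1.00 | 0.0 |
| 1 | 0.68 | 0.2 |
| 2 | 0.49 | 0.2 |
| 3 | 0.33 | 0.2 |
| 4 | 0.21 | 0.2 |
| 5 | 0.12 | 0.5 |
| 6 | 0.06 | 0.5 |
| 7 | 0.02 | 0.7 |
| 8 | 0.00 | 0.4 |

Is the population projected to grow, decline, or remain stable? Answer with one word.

declining

R0 = Σ lx·mx = 0 + 0.136 + 0.098 + 0.066 + 0.042 + 0.06 + 0.03 + 0.014 + 0 = 0.446
R0 < 1, so the population is declining.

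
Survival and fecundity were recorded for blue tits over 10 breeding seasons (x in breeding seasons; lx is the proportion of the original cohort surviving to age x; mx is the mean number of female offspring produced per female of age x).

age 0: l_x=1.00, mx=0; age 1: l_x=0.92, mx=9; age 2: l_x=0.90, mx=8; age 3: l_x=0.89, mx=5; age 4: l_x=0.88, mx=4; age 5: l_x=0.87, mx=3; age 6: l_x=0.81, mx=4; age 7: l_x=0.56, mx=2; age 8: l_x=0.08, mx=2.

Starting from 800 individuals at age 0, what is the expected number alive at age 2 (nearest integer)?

720

Expected survivors = N0 · l_2 = 800 × 0.90 = 720 → 720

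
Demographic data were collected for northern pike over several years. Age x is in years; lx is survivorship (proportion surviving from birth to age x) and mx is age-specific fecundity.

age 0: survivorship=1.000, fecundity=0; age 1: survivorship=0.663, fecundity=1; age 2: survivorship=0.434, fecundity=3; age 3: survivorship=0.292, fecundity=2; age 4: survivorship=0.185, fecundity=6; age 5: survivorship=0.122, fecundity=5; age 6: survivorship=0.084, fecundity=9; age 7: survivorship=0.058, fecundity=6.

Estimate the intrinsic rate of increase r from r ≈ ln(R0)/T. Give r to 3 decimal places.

0.464

R0 = Σ lx·mx = 0 + 0.663 + 1.302 + 0.584 + 1.11 + 0.61 + 0.756 + 0.348 = 5.373
Σ x·lx·mx = 19.481; T = 19.481/5.373 = 3.62572…
r ≈ ln(R0)/T = ln(5.373)/3.62572… = 0.46374… → 0.464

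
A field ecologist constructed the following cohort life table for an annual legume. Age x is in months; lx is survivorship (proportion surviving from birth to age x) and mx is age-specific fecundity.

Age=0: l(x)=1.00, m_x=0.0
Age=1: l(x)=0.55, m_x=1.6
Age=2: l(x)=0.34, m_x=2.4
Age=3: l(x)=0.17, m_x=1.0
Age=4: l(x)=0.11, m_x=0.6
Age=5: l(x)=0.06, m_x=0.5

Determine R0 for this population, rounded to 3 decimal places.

lx·mx by age: 0, 0.88, 0.816, 0.17, 0.066, 0.03
R0 = Σ lx·mx = 1.962 → 1.962

1.962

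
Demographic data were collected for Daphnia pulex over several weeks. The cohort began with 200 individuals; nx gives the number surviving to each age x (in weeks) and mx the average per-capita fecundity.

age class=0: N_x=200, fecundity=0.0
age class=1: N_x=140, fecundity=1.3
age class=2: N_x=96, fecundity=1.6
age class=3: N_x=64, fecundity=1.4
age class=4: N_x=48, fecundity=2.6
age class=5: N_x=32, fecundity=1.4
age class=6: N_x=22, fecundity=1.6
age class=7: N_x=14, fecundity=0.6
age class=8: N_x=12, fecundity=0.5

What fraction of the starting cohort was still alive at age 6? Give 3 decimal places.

l_6 = n_6/n_0 = 22/200 = 0.11 → 0.110

0.110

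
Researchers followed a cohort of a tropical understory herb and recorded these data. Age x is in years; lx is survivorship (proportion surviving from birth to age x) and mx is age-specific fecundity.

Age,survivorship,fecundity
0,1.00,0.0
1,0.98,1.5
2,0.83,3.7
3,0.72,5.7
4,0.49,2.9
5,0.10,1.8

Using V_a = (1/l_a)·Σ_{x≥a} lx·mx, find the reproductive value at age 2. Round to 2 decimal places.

lx·mx for x ≥ 2: 3.071, 4.104, 1.421, 0.18 → sum = 8.776
V_2 = 8.776 / l_2 = 8.776 / 0.83 = 10.573494… → 10.57

10.57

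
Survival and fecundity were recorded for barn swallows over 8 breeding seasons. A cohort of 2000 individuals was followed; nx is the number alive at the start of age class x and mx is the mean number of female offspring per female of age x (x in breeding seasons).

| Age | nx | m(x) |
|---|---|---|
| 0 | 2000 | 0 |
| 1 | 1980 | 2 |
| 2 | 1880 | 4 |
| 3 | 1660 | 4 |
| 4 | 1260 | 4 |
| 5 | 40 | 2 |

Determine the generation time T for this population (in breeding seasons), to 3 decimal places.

lx = nx/n0 = nx/2000: 1, 0.99, 0.94, 0.83, 0.63, 0.02
lx·mx: 0, 1.98, 3.76, 3.32, 2.52, 0.04 → R0 = 11.62
x·lx·mx: 0, 1.98, 7.52, 9.96, 10.08, 0.2 → Σ = 29.74
T = 29.74 / 11.62 = 2.55938… → 2.559

2.559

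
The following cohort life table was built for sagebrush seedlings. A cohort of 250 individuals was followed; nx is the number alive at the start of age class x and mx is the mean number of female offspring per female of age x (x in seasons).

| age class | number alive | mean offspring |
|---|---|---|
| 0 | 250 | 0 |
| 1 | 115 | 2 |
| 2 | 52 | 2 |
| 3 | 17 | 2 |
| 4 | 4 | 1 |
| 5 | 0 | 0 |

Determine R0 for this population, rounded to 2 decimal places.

lx = nx/n0 = nx/250: 1, 0.46, 0.208, 0.068, 0.016, 0
lx·mx by age: 0, 0.92, 0.416, 0.136, 0.016, 0
R0 = Σ lx·mx = 1.488 → 1.49

1.49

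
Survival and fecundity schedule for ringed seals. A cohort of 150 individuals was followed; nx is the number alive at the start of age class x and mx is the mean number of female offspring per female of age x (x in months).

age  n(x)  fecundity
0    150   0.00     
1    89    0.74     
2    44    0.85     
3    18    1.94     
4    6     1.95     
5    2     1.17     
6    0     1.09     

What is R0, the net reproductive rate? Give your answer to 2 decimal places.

1.01

lx = nx/n0 = nx/150: 1, 0.59333…, 0.29333…, 0.12, 0.04, 0.01333…, 0
lx·mx by age: 0, 0.439067…, 0.249333…, 0.2328, 0.078, 0.0156…, 0
R0 = Σ lx·mx = 1.0148… → 1.01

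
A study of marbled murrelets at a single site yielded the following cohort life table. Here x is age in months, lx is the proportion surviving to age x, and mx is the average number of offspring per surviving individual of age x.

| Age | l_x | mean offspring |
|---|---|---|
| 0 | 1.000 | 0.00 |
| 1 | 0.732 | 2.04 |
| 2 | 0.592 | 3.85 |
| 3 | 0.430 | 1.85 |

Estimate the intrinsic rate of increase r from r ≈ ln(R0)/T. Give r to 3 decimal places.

R0 = Σ lx·mx = 0 + 1.49328 + 2.2792 + 0.7955 = 4.56798
Σ x·lx·mx = 8.43818; T = 8.43818/4.56798 = 1.84725…
r ≈ ln(R0)/T = ln(4.56798)/1.84725… = 0.82234… → 0.822

0.822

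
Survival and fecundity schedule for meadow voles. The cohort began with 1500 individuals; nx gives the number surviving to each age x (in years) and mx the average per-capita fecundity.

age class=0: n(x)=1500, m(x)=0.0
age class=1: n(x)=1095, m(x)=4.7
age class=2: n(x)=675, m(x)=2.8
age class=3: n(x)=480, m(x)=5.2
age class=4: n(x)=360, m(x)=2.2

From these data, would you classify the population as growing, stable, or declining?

lx = nx/n0 = nx/1500: 1, 0.73, 0.45, 0.32, 0.24
R0 = Σ lx·mx = 0 + 3.431 + 1.26 + 1.664 + 0.528 = 6.883
R0 > 1, so the population is growing.

growing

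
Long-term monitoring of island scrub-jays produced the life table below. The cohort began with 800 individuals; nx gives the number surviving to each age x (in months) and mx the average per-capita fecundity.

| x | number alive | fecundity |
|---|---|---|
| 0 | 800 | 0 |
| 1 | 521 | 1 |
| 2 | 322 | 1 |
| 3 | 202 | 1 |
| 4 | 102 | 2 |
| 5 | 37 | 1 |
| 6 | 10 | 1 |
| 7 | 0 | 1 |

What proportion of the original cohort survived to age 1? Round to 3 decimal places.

0.651

l_1 = n_1/n_0 = 521/800 = 0.65125 → 0.651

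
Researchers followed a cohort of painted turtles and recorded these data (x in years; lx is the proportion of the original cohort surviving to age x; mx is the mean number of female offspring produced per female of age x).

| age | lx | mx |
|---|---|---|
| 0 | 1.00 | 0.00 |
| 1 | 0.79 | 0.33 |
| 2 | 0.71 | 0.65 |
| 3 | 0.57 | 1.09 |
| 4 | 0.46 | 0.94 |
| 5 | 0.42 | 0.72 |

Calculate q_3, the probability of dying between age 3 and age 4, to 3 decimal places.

q_3 = (l_3 − l_4) / l_3 = (0.57 − 0.46) / 0.57
     = 0.11 / 0.57 = 0.192982… → 0.193

0.193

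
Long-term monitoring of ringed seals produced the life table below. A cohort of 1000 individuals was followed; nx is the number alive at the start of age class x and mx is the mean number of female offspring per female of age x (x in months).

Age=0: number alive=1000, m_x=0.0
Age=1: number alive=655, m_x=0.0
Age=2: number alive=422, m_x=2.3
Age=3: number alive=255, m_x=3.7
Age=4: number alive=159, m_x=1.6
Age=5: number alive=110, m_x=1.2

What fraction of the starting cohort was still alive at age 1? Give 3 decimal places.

0.655

l_1 = n_1/n_0 = 655/1000 = 0.655 → 0.655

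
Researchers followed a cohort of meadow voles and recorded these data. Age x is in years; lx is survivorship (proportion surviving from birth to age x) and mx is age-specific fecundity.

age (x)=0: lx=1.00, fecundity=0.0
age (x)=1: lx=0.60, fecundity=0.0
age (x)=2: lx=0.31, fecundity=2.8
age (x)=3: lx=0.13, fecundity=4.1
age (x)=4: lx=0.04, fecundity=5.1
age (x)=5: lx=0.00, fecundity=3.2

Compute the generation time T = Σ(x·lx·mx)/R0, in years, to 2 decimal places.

2.59

lx·mx: 0, 0, 0.868, 0.533, 0.204, 0 → R0 = 1.605
x·lx·mx: 0, 0, 1.736, 1.599, 0.816, 0 → Σ = 4.151
T = 4.151 / 1.605 = 2.586293… → 2.59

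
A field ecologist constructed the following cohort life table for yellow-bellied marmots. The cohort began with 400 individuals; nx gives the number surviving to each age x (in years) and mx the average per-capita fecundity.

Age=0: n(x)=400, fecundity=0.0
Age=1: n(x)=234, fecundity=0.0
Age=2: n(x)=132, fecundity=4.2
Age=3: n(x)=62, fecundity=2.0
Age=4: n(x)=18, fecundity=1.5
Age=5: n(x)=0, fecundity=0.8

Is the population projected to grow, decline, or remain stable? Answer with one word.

growing

lx = nx/n0 = nx/400: 1, 0.585, 0.33, 0.155, 0.045, 0
R0 = Σ lx·mx = 0 + 0 + 1.386 + 0.31 + 0.0675 + 0 = 1.7635
R0 > 1, so the population is growing.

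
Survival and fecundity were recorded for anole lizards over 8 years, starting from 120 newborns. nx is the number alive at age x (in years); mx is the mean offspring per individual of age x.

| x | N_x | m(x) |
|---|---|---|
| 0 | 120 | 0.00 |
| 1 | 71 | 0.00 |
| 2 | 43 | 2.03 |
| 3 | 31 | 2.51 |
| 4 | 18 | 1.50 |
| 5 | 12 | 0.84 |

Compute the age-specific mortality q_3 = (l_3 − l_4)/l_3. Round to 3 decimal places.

0.419

lx = nx/n0 = nx/120: 1, 0.59167…, 0.35833…, 0.25833…, 0.15, 0.1
q_3 = (l_3 − l_4) / l_3 = (0.258333… − 0.15) / 0.258333…
     = 0.108333… / 0.258333… = 0.419355… → 0.419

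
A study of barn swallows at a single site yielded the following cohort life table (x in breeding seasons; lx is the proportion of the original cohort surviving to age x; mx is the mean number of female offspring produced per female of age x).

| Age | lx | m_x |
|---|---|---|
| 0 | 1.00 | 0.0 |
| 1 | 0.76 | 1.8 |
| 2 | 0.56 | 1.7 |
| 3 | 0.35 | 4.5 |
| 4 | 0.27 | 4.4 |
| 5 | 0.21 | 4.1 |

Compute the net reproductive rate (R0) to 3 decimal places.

5.944

lx·mx by age: 0, 1.368, 0.952, 1.575, 1.188, 0.861
R0 = Σ lx·mx = 5.944 → 5.944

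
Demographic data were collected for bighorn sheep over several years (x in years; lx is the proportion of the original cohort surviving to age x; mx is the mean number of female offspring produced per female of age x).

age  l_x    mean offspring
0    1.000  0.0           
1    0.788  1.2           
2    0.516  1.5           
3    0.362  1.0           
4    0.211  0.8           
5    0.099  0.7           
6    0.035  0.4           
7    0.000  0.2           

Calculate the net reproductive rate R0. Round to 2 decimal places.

lx·mx by age: 0, 0.9456, 0.774, 0.362, 0.1688, 0.0693, 0.014, 0
R0 = Σ lx·mx = 2.3337 → 2.33

2.33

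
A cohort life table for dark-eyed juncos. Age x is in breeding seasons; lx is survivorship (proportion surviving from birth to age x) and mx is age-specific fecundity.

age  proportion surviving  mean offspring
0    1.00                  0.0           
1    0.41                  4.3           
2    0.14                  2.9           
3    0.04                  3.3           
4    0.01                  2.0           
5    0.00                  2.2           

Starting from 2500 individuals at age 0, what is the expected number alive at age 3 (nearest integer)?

Expected survivors = N0 · l_3 = 2500 × 0.04 = 100 → 100

100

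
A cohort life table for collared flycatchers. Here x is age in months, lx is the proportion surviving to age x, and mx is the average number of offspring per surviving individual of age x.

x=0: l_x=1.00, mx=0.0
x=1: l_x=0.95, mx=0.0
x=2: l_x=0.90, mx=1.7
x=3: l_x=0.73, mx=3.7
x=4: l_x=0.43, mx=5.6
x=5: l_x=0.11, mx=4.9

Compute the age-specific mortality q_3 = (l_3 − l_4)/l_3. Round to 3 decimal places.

0.411

q_3 = (l_3 − l_4) / l_3 = (0.73 − 0.43) / 0.73
     = 0.3 / 0.73 = 0.410959… → 0.411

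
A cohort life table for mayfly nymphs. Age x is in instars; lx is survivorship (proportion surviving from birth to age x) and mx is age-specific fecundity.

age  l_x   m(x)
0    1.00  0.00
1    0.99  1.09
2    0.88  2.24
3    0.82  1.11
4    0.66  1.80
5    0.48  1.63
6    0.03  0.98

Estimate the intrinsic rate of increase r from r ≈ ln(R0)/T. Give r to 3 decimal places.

R0 = Σ lx·mx = 0 + 1.0791 + 1.9712 + 0.9102 + 1.188 + 0.7824 + 0.0294 = 5.9603
Σ x·lx·mx = 16.5925; T = 16.5925/5.9603 = 2.78384…
r ≈ ln(R0)/T = ln(5.9603)/2.78384… = 0.64124… → 0.641

0.641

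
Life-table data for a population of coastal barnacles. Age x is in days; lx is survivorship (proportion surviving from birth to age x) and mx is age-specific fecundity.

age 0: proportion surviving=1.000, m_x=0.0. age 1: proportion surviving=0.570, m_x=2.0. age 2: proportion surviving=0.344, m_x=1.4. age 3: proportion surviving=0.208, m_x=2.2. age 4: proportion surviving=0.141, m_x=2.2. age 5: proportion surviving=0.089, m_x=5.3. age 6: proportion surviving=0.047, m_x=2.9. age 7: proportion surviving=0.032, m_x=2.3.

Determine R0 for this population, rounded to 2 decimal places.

3.07

lx·mx by age: 0, 1.14, 0.4816, 0.4576, 0.3102, 0.4717, 0.1363, 0.0736
R0 = Σ lx·mx = 3.071 → 3.07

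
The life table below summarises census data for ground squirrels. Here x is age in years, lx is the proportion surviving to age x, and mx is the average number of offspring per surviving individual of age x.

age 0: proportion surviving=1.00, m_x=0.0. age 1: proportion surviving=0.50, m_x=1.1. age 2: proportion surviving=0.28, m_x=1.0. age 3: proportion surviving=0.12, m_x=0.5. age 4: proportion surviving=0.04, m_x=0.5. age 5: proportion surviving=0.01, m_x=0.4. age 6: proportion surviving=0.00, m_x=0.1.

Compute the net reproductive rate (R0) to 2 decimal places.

0.91

lx·mx by age: 0, 0.55, 0.28, 0.06, 0.02, 0.004, 0
R0 = Σ lx·mx = 0.914 → 0.91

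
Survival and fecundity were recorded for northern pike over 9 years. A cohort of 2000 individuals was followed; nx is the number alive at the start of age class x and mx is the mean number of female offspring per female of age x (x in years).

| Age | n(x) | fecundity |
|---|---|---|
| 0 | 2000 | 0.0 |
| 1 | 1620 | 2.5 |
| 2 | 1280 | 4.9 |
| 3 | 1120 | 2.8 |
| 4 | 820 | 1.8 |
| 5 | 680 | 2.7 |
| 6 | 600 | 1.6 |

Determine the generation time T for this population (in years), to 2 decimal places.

2.64

lx = nx/n0 = nx/2000: 1, 0.81, 0.64, 0.56, 0.41, 0.34, 0.3
lx·mx: 0, 2.025, 3.136, 1.568, 0.738, 0.918, 0.48 → R0 = 8.865
x·lx·mx: 0, 2.025, 6.272, 4.704, 2.952, 4.59, 2.88 → Σ = 23.423
T = 23.423 / 8.865 = 2.642188… → 2.64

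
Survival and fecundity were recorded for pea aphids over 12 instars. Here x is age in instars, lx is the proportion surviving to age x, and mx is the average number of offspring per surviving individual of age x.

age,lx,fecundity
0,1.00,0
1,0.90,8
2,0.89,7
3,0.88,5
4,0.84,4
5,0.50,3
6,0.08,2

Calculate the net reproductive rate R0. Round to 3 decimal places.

lx·mx by age: 0, 7.2, 6.23, 4.4, 3.36, 1.5, 0.16
R0 = Σ lx·mx = 22.85 → 22.850

22.850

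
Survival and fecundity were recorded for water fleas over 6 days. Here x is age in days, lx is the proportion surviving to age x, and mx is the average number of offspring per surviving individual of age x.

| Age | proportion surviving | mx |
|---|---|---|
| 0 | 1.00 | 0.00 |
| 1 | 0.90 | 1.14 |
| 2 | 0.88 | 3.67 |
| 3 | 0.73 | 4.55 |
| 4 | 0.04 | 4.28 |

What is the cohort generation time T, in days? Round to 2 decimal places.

2.34

lx·mx: 0, 1.026, 3.2296, 3.3215, 0.1712 → R0 = 7.7483
x·lx·mx: 0, 1.026, 6.4592, 9.9645, 0.6848 → Σ = 18.1345
T = 18.1345 / 7.7483 = 2.340449… → 2.34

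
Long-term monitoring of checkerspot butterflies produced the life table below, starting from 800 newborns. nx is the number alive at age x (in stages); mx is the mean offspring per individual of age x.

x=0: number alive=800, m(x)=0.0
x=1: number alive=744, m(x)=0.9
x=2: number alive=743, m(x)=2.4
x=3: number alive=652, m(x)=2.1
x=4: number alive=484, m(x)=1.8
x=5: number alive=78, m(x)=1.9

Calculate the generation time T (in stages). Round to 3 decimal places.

2.596

lx = nx/n0 = nx/800: 1, 0.93, 0.92875, 0.815, 0.605, 0.0975
lx·mx: 0, 0.837, 2.229, 1.7115, 1.089, 0.18525 → R0 = 6.05175
x·lx·mx: 0, 0.837, 4.458, 5.1345, 4.356, 0.92625 → Σ = 15.71175
T = 15.71175 / 6.05175 = 2.596232… → 2.596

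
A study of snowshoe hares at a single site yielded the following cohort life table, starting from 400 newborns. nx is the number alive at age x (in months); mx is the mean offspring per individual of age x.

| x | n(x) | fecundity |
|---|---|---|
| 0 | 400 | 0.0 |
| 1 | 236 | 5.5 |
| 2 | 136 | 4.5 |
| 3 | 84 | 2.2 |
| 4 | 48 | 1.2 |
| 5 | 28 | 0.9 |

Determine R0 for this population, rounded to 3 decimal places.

lx = nx/n0 = nx/400: 1, 0.59, 0.34, 0.21, 0.12, 0.07
lx·mx by age: 0, 3.245, 1.53, 0.462, 0.144, 0.063
R0 = Σ lx·mx = 5.444 → 5.444

5.444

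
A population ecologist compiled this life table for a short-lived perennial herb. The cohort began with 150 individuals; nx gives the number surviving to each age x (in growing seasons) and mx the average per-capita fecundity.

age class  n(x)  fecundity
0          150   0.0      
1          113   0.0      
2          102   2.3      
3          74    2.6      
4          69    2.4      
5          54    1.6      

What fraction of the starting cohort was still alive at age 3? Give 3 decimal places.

l_3 = n_3/n_0 = 74/150 = 0.493333… → 0.493

0.493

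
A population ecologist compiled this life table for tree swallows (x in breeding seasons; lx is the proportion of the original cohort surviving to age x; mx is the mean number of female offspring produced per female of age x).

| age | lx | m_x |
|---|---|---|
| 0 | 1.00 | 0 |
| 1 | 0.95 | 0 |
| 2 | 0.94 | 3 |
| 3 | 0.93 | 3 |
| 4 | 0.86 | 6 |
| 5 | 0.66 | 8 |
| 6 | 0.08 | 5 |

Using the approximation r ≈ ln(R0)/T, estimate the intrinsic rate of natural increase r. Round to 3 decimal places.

R0 = Σ lx·mx = 0 + 0 + 2.82 + 2.79 + 5.16 + 5.28 + 0.4 = 16.45
Σ x·lx·mx = 63.45; T = 63.45/16.45 = 3.85714…
r ≈ ln(R0)/T = ln(16.45)/3.85714… = 0.72601… → 0.726

0.726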